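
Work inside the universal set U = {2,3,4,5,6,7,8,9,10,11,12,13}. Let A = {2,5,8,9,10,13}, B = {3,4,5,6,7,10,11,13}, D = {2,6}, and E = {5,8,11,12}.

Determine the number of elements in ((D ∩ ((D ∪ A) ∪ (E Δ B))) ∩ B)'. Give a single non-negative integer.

D ∪ A = {2,5,6,8,9,10,13}
E Δ B = {3,4,6,7,8,10,12,13}
(D ∪ A) ∪ (E Δ B) = {2,3,4,5,6,7,8,9,10,12,13}
D ∩ ((D ∪ A) ∪ (E Δ B)) = {2,6}
(D ∩ ((D ∪ A) ∪ (E Δ B))) ∩ B = {6}
((D ∩ ((D ∪ A) ∪ (E Δ B))) ∩ B)' = {2,3,4,5,7,8,9,10,11,12,13}
|((D ∩ ((D ∪ A) ∪ (E Δ B))) ∩ B)'| = 11

11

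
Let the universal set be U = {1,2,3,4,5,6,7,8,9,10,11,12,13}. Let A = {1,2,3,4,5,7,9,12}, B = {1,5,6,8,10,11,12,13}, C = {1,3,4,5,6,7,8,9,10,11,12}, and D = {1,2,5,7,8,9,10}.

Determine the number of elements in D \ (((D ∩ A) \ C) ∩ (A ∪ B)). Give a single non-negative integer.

6

D ∩ A = {1,2,5,7,9}
(D ∩ A) \ C = {2}
A ∪ B = {1,2,3,4,5,6,7,8,9,10,11,12,13}
((D ∩ A) \ C) ∩ (A ∪ B) = {2}
D \ (((D ∩ A) \ C) ∩ (A ∪ B)) = {1,5,7,8,9,10}
|D \ (((D ∩ A) \ C) ∩ (A ∪ B))| = 6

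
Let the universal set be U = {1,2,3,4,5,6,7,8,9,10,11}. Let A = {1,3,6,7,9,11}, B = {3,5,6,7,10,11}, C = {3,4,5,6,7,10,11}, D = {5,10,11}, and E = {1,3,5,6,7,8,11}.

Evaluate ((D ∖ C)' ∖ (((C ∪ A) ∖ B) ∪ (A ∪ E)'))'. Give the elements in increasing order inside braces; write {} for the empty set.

D ∖ C = {}
(D ∖ C)' = {1,2,3,4,5,6,7,8,9,10,11}
C ∪ A = {1,3,4,5,6,7,9,10,11}
(C ∪ A) ∖ B = {1,4,9}
A ∪ E = {1,3,5,6,7,8,9,11}
(A ∪ E)' = {2,4,10}
((C ∪ A) ∖ B) ∪ (A ∪ E)' = {1,2,4,9,10}
(D ∖ C)' ∖ (((C ∪ A) ∖ B) ∪ (A ∪ E)') = {3,5,6,7,8,11}
((D ∖ C)' ∖ (((C ∪ A) ∖ B) ∪ (A ∪ E)'))' = {1,2,4,9,10}

{1,2,4,9,10}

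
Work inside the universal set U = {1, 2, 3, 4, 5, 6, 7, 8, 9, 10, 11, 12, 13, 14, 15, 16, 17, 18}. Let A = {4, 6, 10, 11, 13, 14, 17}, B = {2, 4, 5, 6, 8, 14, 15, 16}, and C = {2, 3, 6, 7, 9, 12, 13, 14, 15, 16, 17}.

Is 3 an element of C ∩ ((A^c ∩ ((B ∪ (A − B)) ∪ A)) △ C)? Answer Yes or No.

Yes

3 ∉ A, so 3 ∈ A^c
3 ∉ A and 3 ∉ B, so 3 ∉ A − B
3 ∉ B and 3 ∉ (A − B), so 3 ∉ B ∪ (A − B)
3 ∉ (B ∪ (A − B)) and 3 ∉ A, so 3 ∉ (B ∪ (A − B)) ∪ A
3 ∈ A^c and 3 ∉ ((B ∪ (A − B)) ∪ A), so 3 ∉ A^c ∩ ((B ∪ (A − B)) ∪ A)
3 ∉ (A^c ∩ ((B ∪ (A − B)) ∪ A)) and 3 ∈ C, so 3 ∈ (A^c ∩ ((B ∪ (A − B)) ∪ A)) △ C
3 ∈ C and 3 ∈ ((A^c ∩ ((B ∪ (A − B)) ∪ A)) △ C), so 3 ∈ C ∩ ((A^c ∩ ((B ∪ (A − B)) ∪ A)) △ C)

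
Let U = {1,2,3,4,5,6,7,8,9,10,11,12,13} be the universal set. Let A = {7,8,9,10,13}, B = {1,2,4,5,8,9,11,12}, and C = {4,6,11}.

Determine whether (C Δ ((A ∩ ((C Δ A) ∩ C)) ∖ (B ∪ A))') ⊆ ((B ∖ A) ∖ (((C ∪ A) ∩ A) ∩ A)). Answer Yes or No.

No

C Δ A = {4,6,7,8,9,10,11,13}
(C Δ A) ∩ C = {4,6,11}
A ∩ ((C Δ A) ∩ C) = {}
B ∪ A = {1,2,4,5,7,8,9,10,11,12,13}
(A ∩ ((C Δ A) ∩ C)) ∖ (B ∪ A) = {}
((A ∩ ((C Δ A) ∩ C)) ∖ (B ∪ A))' = {1,2,3,4,5,6,7,8,9,10,11,12,13}
C Δ ((A ∩ ((C Δ A) ∩ C)) ∖ (B ∪ A))' = {1,2,3,5,7,8,9,10,12,13}
B ∖ A = {1,2,4,5,11,12}
C ∪ A = {4,6,7,8,9,10,11,13}
(C ∪ A) ∩ A = {7,8,9,10,13}
((C ∪ A) ∩ A) ∩ A = {7,8,9,10,13}
(B ∖ A) ∖ (((C ∪ A) ∩ A) ∩ A) = {1,2,4,5,11,12}
3 ∈ C Δ ((A ∩ ((C Δ A) ∩ C)) ∖ (B ∪ A))' but 3 ∉ (B ∖ A) ∖ (((C ∪ A) ∩ A) ∩ A), so the inclusion fails.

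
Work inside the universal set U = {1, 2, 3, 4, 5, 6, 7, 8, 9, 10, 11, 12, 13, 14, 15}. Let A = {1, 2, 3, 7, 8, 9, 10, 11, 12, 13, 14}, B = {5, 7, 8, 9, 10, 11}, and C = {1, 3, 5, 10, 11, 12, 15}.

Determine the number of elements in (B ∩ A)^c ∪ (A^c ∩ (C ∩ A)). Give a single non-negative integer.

B ∩ A = {7, 8, 9, 10, 11}
(B ∩ A)^c = {1, 2, 3, 4, 5, 6, 12, 13, 14, 15}
A^c = {4, 5, 6, 15}
C ∩ A = {1, 3, 10, 11, 12}
A^c ∩ (C ∩ A) = {}
(B ∩ A)^c ∪ (A^c ∩ (C ∩ A)) = {1, 2, 3, 4, 5, 6, 12, 13, 14, 15}
|(B ∩ A)^c ∪ (A^c ∩ (C ∩ A))| = 10

10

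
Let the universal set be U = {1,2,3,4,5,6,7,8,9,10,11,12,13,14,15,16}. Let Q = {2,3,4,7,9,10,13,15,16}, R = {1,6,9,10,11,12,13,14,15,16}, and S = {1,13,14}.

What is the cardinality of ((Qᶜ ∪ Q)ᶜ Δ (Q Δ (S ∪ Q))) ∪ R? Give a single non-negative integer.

10

Qᶜ = {1,5,6,8,11,12,14}
Qᶜ ∪ Q = {1,2,3,4,5,6,7,8,9,10,11,12,13,14,15,16}
(Qᶜ ∪ Q)ᶜ = {}
S ∪ Q = {1,2,3,4,7,9,10,13,14,15,16}
Q Δ (S ∪ Q) = {1,14}
(Qᶜ ∪ Q)ᶜ Δ (Q Δ (S ∪ Q)) = {1,14}
((Qᶜ ∪ Q)ᶜ Δ (Q Δ (S ∪ Q))) ∪ R = {1,6,9,10,11,12,13,14,15,16}
|((Qᶜ ∪ Q)ᶜ Δ (Q Δ (S ∪ Q))) ∪ R| = 10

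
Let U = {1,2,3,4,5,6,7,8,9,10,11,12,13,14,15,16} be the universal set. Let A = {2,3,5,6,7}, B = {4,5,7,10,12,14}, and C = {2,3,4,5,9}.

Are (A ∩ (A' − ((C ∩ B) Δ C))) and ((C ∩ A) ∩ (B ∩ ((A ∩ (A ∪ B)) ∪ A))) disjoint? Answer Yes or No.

A' = {1,4,8,9,10,11,12,13,14,15,16}
C ∩ B = {4,5}
(C ∩ B) Δ C = {2,3,9}
A' − ((C ∩ B) Δ C) = {1,4,8,10,11,12,13,14,15,16}
A ∩ (A' − ((C ∩ B) Δ C)) = {}
C ∩ A = {2,3,5}
A ∪ B = {2,3,4,5,6,7,10,12,14}
A ∩ (A ∪ B) = {2,3,5,6,7}
(A ∩ (A ∪ B)) ∪ A = {2,3,5,6,7}
B ∩ ((A ∩ (A ∪ B)) ∪ A) = {5,7}
(C ∩ A) ∩ (B ∩ ((A ∩ (A ∪ B)) ∪ A)) = {5}
{} and {5} share no elements.

Yes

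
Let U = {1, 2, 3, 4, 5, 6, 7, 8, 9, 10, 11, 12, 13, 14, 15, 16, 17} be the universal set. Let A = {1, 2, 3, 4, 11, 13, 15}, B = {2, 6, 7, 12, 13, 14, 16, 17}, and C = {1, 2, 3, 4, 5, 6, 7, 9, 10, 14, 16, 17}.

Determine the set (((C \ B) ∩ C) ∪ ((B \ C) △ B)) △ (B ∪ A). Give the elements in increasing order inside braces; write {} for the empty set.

C \ B = {1, 3, 4, 5, 9, 10}
(C \ B) ∩ C = {1, 3, 4, 5, 9, 10}
B \ C = {12, 13}
(B \ C) △ B = {2, 6, 7, 14, 16, 17}
((C \ B) ∩ C) ∪ ((B \ C) △ B) = {1, 2, 3, 4, 5, 6, 7, 9, 10, 14, 16, 17}
B ∪ A = {1, 2, 3, 4, 6, 7, 11, 12, 13, 14, 15, 16, 17}
(((C \ B) ∩ C) ∪ ((B \ C) △ B)) △ (B ∪ A) = {5, 9, 10, 11, 12, 13, 15}

{5, 9, 10, 11, 12, 13, 15}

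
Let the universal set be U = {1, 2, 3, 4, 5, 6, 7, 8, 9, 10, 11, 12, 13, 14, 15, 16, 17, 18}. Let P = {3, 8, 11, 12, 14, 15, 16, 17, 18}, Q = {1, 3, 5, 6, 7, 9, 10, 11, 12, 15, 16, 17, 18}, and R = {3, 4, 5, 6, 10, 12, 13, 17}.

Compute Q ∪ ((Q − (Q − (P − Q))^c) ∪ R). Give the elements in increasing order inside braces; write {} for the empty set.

P − Q = {8, 14}
Q − (P − Q) = {1, 3, 5, 6, 7, 9, 10, 11, 12, 15, 16, 17, 18}
(Q − (P − Q))^c = {2, 4, 8, 13, 14}
Q − (Q − (P − Q))^c = {1, 3, 5, 6, 7, 9, 10, 11, 12, 15, 16, 17, 18}
(Q − (Q − (P − Q))^c) ∪ R = {1, 3, 4, 5, 6, 7, 9, 10, 11, 12, 13, 15, 16, 17, 18}
Q ∪ ((Q − (Q − (P − Q))^c) ∪ R) = {1, 3, 4, 5, 6, 7, 9, 10, 11, 12, 13, 15, 16, 17, 18}

{1, 3, 4, 5, 6, 7, 9, 10, 11, 12, 13, 15, 16, 17, 18}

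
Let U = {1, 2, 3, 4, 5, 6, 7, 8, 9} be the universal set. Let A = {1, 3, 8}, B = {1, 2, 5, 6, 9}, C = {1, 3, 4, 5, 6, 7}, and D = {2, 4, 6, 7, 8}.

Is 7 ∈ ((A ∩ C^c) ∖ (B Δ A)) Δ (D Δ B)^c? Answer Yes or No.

No

7 ∈ C, so 7 ∉ C^c
7 ∉ A and 7 ∉ C^c, so 7 ∉ A ∩ C^c
7 ∉ B and 7 ∉ A, so 7 ∉ B Δ A
7 ∉ (A ∩ C^c) and 7 ∉ (B Δ A), so 7 ∉ (A ∩ C^c) ∖ (B Δ A)
7 ∈ D and 7 ∉ B, so 7 ∈ D Δ B
7 ∉ (D Δ B)^c since 7 ∈ (D Δ B)
7 ∉ ((A ∩ C^c) ∖ (B Δ A)) and 7 ∉ (D Δ B)^c, so 7 ∉ ((A ∩ C^c) ∖ (B Δ A)) Δ (D Δ B)^c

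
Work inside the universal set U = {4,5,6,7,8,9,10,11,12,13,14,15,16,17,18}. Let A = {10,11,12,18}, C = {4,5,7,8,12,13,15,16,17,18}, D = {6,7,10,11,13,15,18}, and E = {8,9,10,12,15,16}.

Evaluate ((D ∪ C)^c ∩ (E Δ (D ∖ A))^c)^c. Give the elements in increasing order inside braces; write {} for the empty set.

D ∪ C = {4,5,6,7,8,10,11,12,13,15,16,17,18}
(D ∪ C)^c = {9,14}
D ∖ A = {6,7,13,15}
E Δ (D ∖ A) = {6,7,8,9,10,12,13,16}
(E Δ (D ∖ A))^c = {4,5,11,14,15,17,18}
(D ∪ C)^c ∩ (E Δ (D ∖ A))^c = {14}
((D ∪ C)^c ∩ (E Δ (D ∖ A))^c)^c = {4,5,6,7,8,9,10,11,12,13,15,16,17,18}

{4,5,6,7,8,9,10,11,12,13,15,16,17,18}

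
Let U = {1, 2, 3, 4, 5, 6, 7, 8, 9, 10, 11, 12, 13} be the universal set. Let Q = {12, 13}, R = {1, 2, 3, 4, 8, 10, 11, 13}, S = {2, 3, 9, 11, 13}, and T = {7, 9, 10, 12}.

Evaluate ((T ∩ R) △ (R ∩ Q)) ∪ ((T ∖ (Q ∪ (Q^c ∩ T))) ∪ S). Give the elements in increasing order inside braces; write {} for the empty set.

T ∩ R = {10}
R ∩ Q = {13}
(T ∩ R) △ (R ∩ Q) = {10, 13}
Q^c = {1, 2, 3, 4, 5, 6, 7, 8, 9, 10, 11}
Q^c ∩ T = {7, 9, 10}
Q ∪ (Q^c ∩ T) = {7, 9, 10, 12, 13}
T ∖ (Q ∪ (Q^c ∩ T)) = {}
(T ∖ (Q ∪ (Q^c ∩ T))) ∪ S = {2, 3, 9, 11, 13}
((T ∩ R) △ (R ∩ Q)) ∪ ((T ∖ (Q ∪ (Q^c ∩ T))) ∪ S) = {2, 3, 9, 10, 11, 13}

{2, 3, 9, 10, 11, 13}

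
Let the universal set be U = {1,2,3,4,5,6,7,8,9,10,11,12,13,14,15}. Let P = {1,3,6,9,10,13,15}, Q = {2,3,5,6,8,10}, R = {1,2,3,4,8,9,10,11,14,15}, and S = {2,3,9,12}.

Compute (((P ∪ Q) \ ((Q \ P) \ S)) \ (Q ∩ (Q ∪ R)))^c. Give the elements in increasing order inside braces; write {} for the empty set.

P ∪ Q = {1,2,3,5,6,8,9,10,13,15}
Q \ P = {2,5,8}
(Q \ P) \ S = {5,8}
(P ∪ Q) \ ((Q \ P) \ S) = {1,2,3,6,9,10,13,15}
Q ∪ R = {1,2,3,4,5,6,8,9,10,11,14,15}
Q ∩ (Q ∪ R) = {2,3,5,6,8,10}
((P ∪ Q) \ ((Q \ P) \ S)) \ (Q ∩ (Q ∪ R)) = {1,9,13,15}
(((P ∪ Q) \ ((Q \ P) \ S)) \ (Q ∩ (Q ∪ R)))^c = {2,3,4,5,6,7,8,10,11,12,14}

{2,3,4,5,6,7,8,10,11,12,14}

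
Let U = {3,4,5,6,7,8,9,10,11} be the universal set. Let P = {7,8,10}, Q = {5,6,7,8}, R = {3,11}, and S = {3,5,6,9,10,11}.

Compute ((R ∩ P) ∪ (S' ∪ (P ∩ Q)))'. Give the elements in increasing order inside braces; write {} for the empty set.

R ∩ P = {}
S' = {4,7,8}
P ∩ Q = {7,8}
S' ∪ (P ∩ Q) = {4,7,8}
(R ∩ P) ∪ (S' ∪ (P ∩ Q)) = {4,7,8}
((R ∩ P) ∪ (S' ∪ (P ∩ Q)))' = {3,5,6,9,10,11}

{3,5,6,9,10,11}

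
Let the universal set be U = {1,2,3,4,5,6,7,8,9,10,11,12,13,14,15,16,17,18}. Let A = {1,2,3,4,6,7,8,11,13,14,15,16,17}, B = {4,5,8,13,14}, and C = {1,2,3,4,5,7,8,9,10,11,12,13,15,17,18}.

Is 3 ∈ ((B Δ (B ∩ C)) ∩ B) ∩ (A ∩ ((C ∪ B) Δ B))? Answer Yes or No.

No

3 ∉ B and 3 ∈ C, so 3 ∉ B ∩ C
3 ∉ B and 3 ∉ (B ∩ C), so 3 ∉ B Δ (B ∩ C)
3 ∉ (B Δ (B ∩ C)) and 3 ∉ B, so 3 ∉ (B Δ (B ∩ C)) ∩ B
3 ∈ C and 3 ∉ B, so 3 ∈ C ∪ B
3 ∈ (C ∪ B) and 3 ∉ B, so 3 ∈ (C ∪ B) Δ B
3 ∈ A and 3 ∈ ((C ∪ B) Δ B), so 3 ∈ A ∩ ((C ∪ B) Δ B)
3 ∉ ((B Δ (B ∩ C)) ∩ B) and 3 ∈ (A ∩ ((C ∪ B) Δ B)), so 3 ∉ ((B Δ (B ∩ C)) ∩ B) ∩ (A ∩ ((C ∪ B) Δ B))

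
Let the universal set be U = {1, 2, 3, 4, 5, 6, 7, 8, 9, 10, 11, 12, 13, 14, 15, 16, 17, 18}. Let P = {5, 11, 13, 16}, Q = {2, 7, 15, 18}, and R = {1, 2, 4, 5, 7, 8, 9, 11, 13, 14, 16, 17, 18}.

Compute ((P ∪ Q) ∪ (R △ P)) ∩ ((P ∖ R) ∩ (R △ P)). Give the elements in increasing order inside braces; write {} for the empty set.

P ∪ Q = {2, 5, 7, 11, 13, 15, 16, 18}
R △ P = {1, 2, 4, 7, 8, 9, 14, 17, 18}
(P ∪ Q) ∪ (R △ P) = {1, 2, 4, 5, 7, 8, 9, 11, 13, 14, 15, 16, 17, 18}
P ∖ R = {}
(P ∖ R) ∩ (R △ P) = {}
((P ∪ Q) ∪ (R △ P)) ∩ ((P ∖ R) ∩ (R △ P)) = {}

{}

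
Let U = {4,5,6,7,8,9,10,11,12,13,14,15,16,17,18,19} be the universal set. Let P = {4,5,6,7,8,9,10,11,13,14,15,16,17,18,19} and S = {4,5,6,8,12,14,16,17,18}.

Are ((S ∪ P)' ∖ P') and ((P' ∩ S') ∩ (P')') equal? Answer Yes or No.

Yes

S ∪ P = {4,5,6,7,8,9,10,11,12,13,14,15,16,17,18,19}
(S ∪ P)' = {}
P' = {12}
(S ∪ P)' ∖ P' = {}
S' = {7,9,10,11,13,15,19}
P' ∩ S' = {}
(P')' = {4,5,6,7,8,9,10,11,13,14,15,16,17,18,19}
(P' ∩ S') ∩ (P')' = {}
Both equal {}, so (S ∪ P)' ∖ P' = (P' ∩ S') ∩ (P')'.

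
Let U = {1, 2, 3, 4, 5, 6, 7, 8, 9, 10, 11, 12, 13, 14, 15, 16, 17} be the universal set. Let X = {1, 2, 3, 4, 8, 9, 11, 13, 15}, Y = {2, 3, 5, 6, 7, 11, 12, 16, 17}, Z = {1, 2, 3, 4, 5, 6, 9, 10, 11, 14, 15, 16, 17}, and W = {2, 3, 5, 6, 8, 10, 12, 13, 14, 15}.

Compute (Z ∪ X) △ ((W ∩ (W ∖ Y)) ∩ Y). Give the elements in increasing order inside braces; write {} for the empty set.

{1, 2, 3, 4, 5, 6, 8, 9, 10, 11, 13, 14, 15, 16, 17}

Z ∪ X = {1, 2, 3, 4, 5, 6, 8, 9, 10, 11, 13, 14, 15, 16, 17}
W ∖ Y = {8, 10, 13, 14, 15}
W ∩ (W ∖ Y) = {8, 10, 13, 14, 15}
(W ∩ (W ∖ Y)) ∩ Y = {}
(Z ∪ X) △ ((W ∩ (W ∖ Y)) ∩ Y) = {1, 2, 3, 4, 5, 6, 8, 9, 10, 11, 13, 14, 15, 16, 17}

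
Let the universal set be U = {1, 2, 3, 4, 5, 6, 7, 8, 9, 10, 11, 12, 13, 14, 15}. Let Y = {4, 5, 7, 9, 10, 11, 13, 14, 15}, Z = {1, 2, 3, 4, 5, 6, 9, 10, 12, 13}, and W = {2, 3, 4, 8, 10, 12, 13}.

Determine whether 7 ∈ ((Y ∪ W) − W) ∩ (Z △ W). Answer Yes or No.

7 ∈ Y and 7 ∉ W, so 7 ∈ Y ∪ W
7 ∈ (Y ∪ W) and 7 ∉ W, so 7 ∈ (Y ∪ W) − W
7 ∉ Z and 7 ∉ W, so 7 ∉ Z △ W
7 ∈ ((Y ∪ W) − W) and 7 ∉ (Z △ W), so 7 ∉ ((Y ∪ W) − W) ∩ (Z △ W)

No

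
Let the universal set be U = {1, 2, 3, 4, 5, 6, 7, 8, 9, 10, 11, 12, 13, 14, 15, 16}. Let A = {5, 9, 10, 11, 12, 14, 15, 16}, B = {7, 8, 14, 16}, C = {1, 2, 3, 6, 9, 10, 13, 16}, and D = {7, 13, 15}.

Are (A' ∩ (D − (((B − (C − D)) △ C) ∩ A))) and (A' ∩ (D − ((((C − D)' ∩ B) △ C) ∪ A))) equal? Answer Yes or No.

No

A' = {1, 2, 3, 4, 6, 7, 8, 13}
C − D = {1, 2, 3, 6, 9, 10, 16}
B − (C − D) = {7, 8, 14}
(B − (C − D)) △ C = {1, 2, 3, 6, 7, 8, 9, 10, 13, 14, 16}
((B − (C − D)) △ C) ∩ A = {9, 10, 14, 16}
D − (((B − (C − D)) △ C) ∩ A) = {7, 13, 15}
A' ∩ (D − (((B − (C − D)) △ C) ∩ A)) = {7, 13}
(C − D)' = {4, 5, 7, 8, 11, 12, 13, 14, 15}
(C − D)' ∩ B = {7, 8, 14}
((C − D)' ∩ B) △ C = {1, 2, 3, 6, 7, 8, 9, 10, 13, 14, 16}
(((C − D)' ∩ B) △ C) ∪ A = {1, 2, 3, 5, 6, 7, 8, 9, 10, 11, 12, 13, 14, 15, 16}
D − ((((C − D)' ∩ B) △ C) ∪ A) = {}
A' ∩ (D − ((((C − D)' ∩ B) △ C) ∪ A)) = {}
7 ∈ A' ∩ (D − (((B − (C − D)) △ C) ∩ A)) but 7 ∉ A' ∩ (D − ((((C − D)' ∩ B) △ C) ∪ A)), so they differ.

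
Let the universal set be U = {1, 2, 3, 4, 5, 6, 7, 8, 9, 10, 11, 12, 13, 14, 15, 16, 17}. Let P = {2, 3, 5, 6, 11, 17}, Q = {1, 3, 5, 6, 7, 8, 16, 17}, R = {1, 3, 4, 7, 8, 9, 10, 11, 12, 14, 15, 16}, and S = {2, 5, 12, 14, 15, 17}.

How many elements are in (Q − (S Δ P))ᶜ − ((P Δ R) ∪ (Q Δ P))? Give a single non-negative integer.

S Δ P = {3, 6, 11, 12, 14, 15}
Q − (S Δ P) = {1, 5, 7, 8, 16, 17}
(Q − (S Δ P))ᶜ = {2, 3, 4, 6, 9, 10, 11, 12, 13, 14, 15}
P Δ R = {1, 2, 4, 5, 6, 7, 8, 9, 10, 12, 14, 15, 16, 17}
Q Δ P = {1, 2, 7, 8, 11, 16}
(P Δ R) ∪ (Q Δ P) = {1, 2, 4, 5, 6, 7, 8, 9, 10, 11, 12, 14, 15, 16, 17}
(Q − (S Δ P))ᶜ − ((P Δ R) ∪ (Q Δ P)) = {3, 13}
|(Q − (S Δ P))ᶜ − ((P Δ R) ∪ (Q Δ P))| = 2

2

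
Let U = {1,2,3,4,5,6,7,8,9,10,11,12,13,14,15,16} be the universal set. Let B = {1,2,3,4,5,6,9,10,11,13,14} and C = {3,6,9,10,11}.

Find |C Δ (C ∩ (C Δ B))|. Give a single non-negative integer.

5

C Δ B = {1,2,4,5,13,14}
C ∩ (C Δ B) = {}
C Δ (C ∩ (C Δ B)) = {3,6,9,10,11}
|C Δ (C ∩ (C Δ B))| = 5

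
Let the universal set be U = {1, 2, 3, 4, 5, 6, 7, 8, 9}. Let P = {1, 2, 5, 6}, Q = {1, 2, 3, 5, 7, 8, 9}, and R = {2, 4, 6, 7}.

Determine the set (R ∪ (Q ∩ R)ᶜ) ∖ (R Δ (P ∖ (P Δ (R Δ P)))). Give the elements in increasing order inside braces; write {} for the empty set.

{3, 8, 9}

Q ∩ R = {2, 7}
(Q ∩ R)ᶜ = {1, 3, 4, 5, 6, 8, 9}
R ∪ (Q ∩ R)ᶜ = {1, 2, 3, 4, 5, 6, 7, 8, 9}
R Δ P = {1, 4, 5, 7}
P Δ (R Δ P) = {2, 4, 6, 7}
P ∖ (P Δ (R Δ P)) = {1, 5}
R Δ (P ∖ (P Δ (R Δ P))) = {1, 2, 4, 5, 6, 7}
(R ∪ (Q ∩ R)ᶜ) ∖ (R Δ (P ∖ (P Δ (R Δ P)))) = {3, 8, 9}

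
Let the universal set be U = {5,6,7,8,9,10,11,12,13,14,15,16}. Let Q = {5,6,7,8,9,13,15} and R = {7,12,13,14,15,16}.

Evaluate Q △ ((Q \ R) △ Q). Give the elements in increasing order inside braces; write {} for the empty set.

Q \ R = {5,6,8,9}
(Q \ R) △ Q = {7,13,15}
Q △ ((Q \ R) △ Q) = {5,6,8,9}

{5,6,8,9}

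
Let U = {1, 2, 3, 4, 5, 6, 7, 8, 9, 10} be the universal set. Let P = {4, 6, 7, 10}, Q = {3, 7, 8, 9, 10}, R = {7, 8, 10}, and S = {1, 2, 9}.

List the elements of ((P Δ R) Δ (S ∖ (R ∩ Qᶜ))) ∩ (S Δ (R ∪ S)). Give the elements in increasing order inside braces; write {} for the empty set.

P Δ R = {4, 6, 8}
Qᶜ = {1, 2, 4, 5, 6}
R ∩ Qᶜ = {}
S ∖ (R ∩ Qᶜ) = {1, 2, 9}
(P Δ R) Δ (S ∖ (R ∩ Qᶜ)) = {1, 2, 4, 6, 8, 9}
R ∪ S = {1, 2, 7, 8, 9, 10}
S Δ (R ∪ S) = {7, 8, 10}
((P Δ R) Δ (S ∖ (R ∩ Qᶜ))) ∩ (S Δ (R ∪ S)) = {8}

{8}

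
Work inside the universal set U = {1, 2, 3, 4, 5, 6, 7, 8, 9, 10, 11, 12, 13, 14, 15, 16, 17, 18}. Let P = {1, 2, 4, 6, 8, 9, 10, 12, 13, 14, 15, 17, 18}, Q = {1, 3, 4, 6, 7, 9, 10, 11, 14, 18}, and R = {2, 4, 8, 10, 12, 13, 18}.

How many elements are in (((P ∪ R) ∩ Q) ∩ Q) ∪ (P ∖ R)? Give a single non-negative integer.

P ∪ R = {1, 2, 4, 6, 8, 9, 10, 12, 13, 14, 15, 17, 18}
(P ∪ R) ∩ Q = {1, 4, 6, 9, 10, 14, 18}
((P ∪ R) ∩ Q) ∩ Q = {1, 4, 6, 9, 10, 14, 18}
P ∖ R = {1, 6, 9, 14, 15, 17}
(((P ∪ R) ∩ Q) ∩ Q) ∪ (P ∖ R) = {1, 4, 6, 9, 10, 14, 15, 17, 18}
|(((P ∪ R) ∩ Q) ∩ Q) ∪ (P ∖ R)| = 9

9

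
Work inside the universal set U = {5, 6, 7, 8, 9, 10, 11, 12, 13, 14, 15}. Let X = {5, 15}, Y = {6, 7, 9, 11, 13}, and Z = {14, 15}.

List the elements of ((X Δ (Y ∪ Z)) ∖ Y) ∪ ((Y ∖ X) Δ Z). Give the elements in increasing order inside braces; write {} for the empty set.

Y ∪ Z = {6, 7, 9, 11, 13, 14, 15}
X Δ (Y ∪ Z) = {5, 6, 7, 9, 11, 13, 14}
(X Δ (Y ∪ Z)) ∖ Y = {5, 14}
Y ∖ X = {6, 7, 9, 11, 13}
(Y ∖ X) Δ Z = {6, 7, 9, 11, 13, 14, 15}
((X Δ (Y ∪ Z)) ∖ Y) ∪ ((Y ∖ X) Δ Z) = {5, 6, 7, 9, 11, 13, 14, 15}

{5, 6, 7, 9, 11, 13, 14, 15}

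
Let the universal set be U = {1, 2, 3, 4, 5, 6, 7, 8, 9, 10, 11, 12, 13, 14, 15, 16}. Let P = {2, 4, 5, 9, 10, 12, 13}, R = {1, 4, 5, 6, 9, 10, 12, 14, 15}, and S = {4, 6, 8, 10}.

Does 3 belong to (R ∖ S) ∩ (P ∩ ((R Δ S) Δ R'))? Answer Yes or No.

3 ∉ R and 3 ∉ S, so 3 ∉ R ∖ S
3 ∉ R and 3 ∉ S, so 3 ∉ R Δ S
3 ∉ R, so 3 ∈ R'
3 ∉ (R Δ S) and 3 ∈ R', so 3 ∈ (R Δ S) Δ R'
3 ∉ P and 3 ∈ ((R Δ S) Δ R'), so 3 ∉ P ∩ ((R Δ S) Δ R')
3 ∉ (R ∖ S) and 3 ∉ (P ∩ ((R Δ S) Δ R')), so 3 ∉ (R ∖ S) ∩ (P ∩ ((R Δ S) Δ R'))

No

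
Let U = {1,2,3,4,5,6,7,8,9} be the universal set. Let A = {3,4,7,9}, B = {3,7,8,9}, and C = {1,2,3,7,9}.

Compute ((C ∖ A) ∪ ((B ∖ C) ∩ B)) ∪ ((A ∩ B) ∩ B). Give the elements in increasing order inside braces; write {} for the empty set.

{1,2,3,7,8,9}

C ∖ A = {1,2}
B ∖ C = {8}
(B ∖ C) ∩ B = {8}
(C ∖ A) ∪ ((B ∖ C) ∩ B) = {1,2,8}
A ∩ B = {3,7,9}
(A ∩ B) ∩ B = {3,7,9}
((C ∖ A) ∪ ((B ∖ C) ∩ B)) ∪ ((A ∩ B) ∩ B) = {1,2,3,7,8,9}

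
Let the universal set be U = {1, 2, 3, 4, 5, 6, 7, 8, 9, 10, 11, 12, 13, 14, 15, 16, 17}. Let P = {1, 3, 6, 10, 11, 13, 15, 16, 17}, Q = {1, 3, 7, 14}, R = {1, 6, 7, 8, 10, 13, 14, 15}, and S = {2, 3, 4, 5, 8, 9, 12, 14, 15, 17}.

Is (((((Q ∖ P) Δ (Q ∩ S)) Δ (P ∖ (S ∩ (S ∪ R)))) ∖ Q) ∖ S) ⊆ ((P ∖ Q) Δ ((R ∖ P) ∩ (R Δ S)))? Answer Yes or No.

Yes

Q ∖ P = {7, 14}
Q ∩ S = {3, 14}
(Q ∖ P) Δ (Q ∩ S) = {3, 7}
S ∪ R = {1, 2, 3, 4, 5, 6, 7, 8, 9, 10, 12, 13, 14, 15, 17}
S ∩ (S ∪ R) = {2, 3, 4, 5, 8, 9, 12, 14, 15, 17}
P ∖ (S ∩ (S ∪ R)) = {1, 6, 10, 11, 13, 16}
((Q ∖ P) Δ (Q ∩ S)) Δ (P ∖ (S ∩ (S ∪ R))) = {1, 3, 6, 7, 10, 11, 13, 16}
(((Q ∖ P) Δ (Q ∩ S)) Δ (P ∖ (S ∩ (S ∪ R)))) ∖ Q = {6, 10, 11, 13, 16}
((((Q ∖ P) Δ (Q ∩ S)) Δ (P ∖ (S ∩ (S ∪ R)))) ∖ Q) ∖ S = {6, 10, 11, 13, 16}
P ∖ Q = {6, 10, 11, 13, 15, 16, 17}
R ∖ P = {7, 8, 14}
R Δ S = {1, 2, 3, 4, 5, 6, 7, 9, 10, 12, 13, 17}
(R ∖ P) ∩ (R Δ S) = {7}
(P ∖ Q) Δ ((R ∖ P) ∩ (R Δ S)) = {6, 7, 10, 11, 13, 15, 16, 17}
Every element of {6, 10, 11, 13, 16} is in {6, 7, 10, 11, 13, 15, 16, 17}, so ((((Q ∖ P) Δ (Q ∩ S)) Δ (P ∖ (S ∩ (S ∪ R)))) ∖ Q) ∖ S ⊆ (P ∖ Q) Δ ((R ∖ P) ∩ (R Δ S)).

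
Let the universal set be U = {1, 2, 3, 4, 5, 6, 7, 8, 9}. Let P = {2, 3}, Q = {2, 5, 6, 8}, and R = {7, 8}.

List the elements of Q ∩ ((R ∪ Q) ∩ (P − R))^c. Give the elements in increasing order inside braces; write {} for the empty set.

R ∪ Q = {2, 5, 6, 7, 8}
P − R = {2, 3}
(R ∪ Q) ∩ (P − R) = {2}
((R ∪ Q) ∩ (P − R))^c = {1, 3, 4, 5, 6, 7, 8, 9}
Q ∩ ((R ∪ Q) ∩ (P − R))^c = {5, 6, 8}

{5, 6, 8}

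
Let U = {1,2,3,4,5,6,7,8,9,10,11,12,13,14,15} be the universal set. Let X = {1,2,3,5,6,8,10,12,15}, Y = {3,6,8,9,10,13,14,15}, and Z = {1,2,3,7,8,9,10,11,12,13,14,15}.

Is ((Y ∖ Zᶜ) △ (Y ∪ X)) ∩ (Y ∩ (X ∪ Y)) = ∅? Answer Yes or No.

Zᶜ = {4,5,6}
Y ∖ Zᶜ = {3,8,9,10,13,14,15}
Y ∪ X = {1,2,3,5,6,8,9,10,12,13,14,15}
(Y ∖ Zᶜ) △ (Y ∪ X) = {1,2,5,6,12}
X ∪ Y = {1,2,3,5,6,8,9,10,12,13,14,15}
Y ∩ (X ∪ Y) = {3,6,8,9,10,13,14,15}
6 lies in both, so they are not disjoint.

No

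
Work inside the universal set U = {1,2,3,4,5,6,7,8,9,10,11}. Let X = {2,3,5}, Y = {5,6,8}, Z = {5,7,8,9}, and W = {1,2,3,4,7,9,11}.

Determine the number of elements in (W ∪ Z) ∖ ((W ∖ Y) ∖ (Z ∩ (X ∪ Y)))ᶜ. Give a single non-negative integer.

7

W ∪ Z = {1,2,3,4,5,7,8,9,11}
W ∖ Y = {1,2,3,4,7,9,11}
X ∪ Y = {2,3,5,6,8}
Z ∩ (X ∪ Y) = {5,8}
(W ∖ Y) ∖ (Z ∩ (X ∪ Y)) = {1,2,3,4,7,9,11}
((W ∖ Y) ∖ (Z ∩ (X ∪ Y)))ᶜ = {5,6,8,10}
(W ∪ Z) ∖ ((W ∖ Y) ∖ (Z ∩ (X ∪ Y)))ᶜ = {1,2,3,4,7,9,11}
|(W ∪ Z) ∖ ((W ∖ Y) ∖ (Z ∩ (X ∪ Y)))ᶜ| = 7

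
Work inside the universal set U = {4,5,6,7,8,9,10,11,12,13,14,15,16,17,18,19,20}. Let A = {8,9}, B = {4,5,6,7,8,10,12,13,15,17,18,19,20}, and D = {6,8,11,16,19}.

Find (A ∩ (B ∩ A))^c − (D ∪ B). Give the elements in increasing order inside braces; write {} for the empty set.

{9,14}

B ∩ A = {8}
A ∩ (B ∩ A) = {8}
(A ∩ (B ∩ A))^c = {4,5,6,7,9,10,11,12,13,14,15,16,17,18,19,20}
D ∪ B = {4,5,6,7,8,10,11,12,13,15,16,17,18,19,20}
(A ∩ (B ∩ A))^c − (D ∪ B) = {9,14}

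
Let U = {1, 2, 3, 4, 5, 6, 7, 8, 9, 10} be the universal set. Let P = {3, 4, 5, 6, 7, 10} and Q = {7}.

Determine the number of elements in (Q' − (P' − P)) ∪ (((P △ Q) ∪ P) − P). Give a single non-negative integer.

5

Q' = {1, 2, 3, 4, 5, 6, 8, 9, 10}
P' = {1, 2, 8, 9}
P' − P = {1, 2, 8, 9}
Q' − (P' − P) = {3, 4, 5, 6, 10}
P △ Q = {3, 4, 5, 6, 10}
(P △ Q) ∪ P = {3, 4, 5, 6, 7, 10}
((P △ Q) ∪ P) − P = {}
(Q' − (P' − P)) ∪ (((P △ Q) ∪ P) − P) = {3, 4, 5, 6, 10}
|(Q' − (P' − P)) ∪ (((P △ Q) ∪ P) − P)| = 5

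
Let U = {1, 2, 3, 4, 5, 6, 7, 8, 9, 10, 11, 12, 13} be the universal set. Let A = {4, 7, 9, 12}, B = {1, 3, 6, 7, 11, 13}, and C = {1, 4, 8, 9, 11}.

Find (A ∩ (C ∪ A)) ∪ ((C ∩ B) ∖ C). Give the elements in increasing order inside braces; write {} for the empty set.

C ∪ A = {1, 4, 7, 8, 9, 11, 12}
A ∩ (C ∪ A) = {4, 7, 9, 12}
C ∩ B = {1, 11}
(C ∩ B) ∖ C = {}
(A ∩ (C ∪ A)) ∪ ((C ∩ B) ∖ C) = {4, 7, 9, 12}

{4, 7, 9, 12}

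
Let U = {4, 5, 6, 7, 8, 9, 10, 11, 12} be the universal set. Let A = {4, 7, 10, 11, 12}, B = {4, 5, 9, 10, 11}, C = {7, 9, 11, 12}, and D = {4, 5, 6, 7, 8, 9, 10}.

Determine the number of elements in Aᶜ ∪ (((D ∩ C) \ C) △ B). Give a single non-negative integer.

Aᶜ = {5, 6, 8, 9}
D ∩ C = {7, 9}
(D ∩ C) \ C = {}
((D ∩ C) \ C) △ B = {4, 5, 9, 10, 11}
Aᶜ ∪ (((D ∩ C) \ C) △ B) = {4, 5, 6, 8, 9, 10, 11}
|Aᶜ ∪ (((D ∩ C) \ C) △ B)| = 7

7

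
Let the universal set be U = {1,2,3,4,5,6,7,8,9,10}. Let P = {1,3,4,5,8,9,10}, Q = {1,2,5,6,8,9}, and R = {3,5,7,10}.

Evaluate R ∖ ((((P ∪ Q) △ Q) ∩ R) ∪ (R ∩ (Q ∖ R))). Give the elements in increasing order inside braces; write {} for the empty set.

P ∪ Q = {1,2,3,4,5,6,8,9,10}
(P ∪ Q) △ Q = {3,4,10}
((P ∪ Q) △ Q) ∩ R = {3,10}
Q ∖ R = {1,2,6,8,9}
R ∩ (Q ∖ R) = {}
(((P ∪ Q) △ Q) ∩ R) ∪ (R ∩ (Q ∖ R)) = {3,10}
R ∖ ((((P ∪ Q) △ Q) ∩ R) ∪ (R ∩ (Q ∖ R))) = {5,7}

{5,7}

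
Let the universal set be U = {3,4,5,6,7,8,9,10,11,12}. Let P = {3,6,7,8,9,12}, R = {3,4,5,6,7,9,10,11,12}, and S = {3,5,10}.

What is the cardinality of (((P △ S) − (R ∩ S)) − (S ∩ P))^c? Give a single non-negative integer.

5

P △ S = {5,6,7,8,9,10,12}
R ∩ S = {3,5,10}
(P △ S) − (R ∩ S) = {6,7,8,9,12}
S ∩ P = {3}
((P △ S) − (R ∩ S)) − (S ∩ P) = {6,7,8,9,12}
(((P △ S) − (R ∩ S)) − (S ∩ P))^c = {3,4,5,10,11}
|(((P △ S) − (R ∩ S)) − (S ∩ P))^c| = 5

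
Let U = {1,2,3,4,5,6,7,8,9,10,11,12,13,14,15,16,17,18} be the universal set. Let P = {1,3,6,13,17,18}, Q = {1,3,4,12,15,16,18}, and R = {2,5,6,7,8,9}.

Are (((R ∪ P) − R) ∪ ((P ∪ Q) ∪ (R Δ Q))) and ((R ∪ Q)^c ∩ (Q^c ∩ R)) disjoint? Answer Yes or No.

R ∪ P = {1,2,3,5,6,7,8,9,13,17,18}
(R ∪ P) − R = {1,3,13,17,18}
P ∪ Q = {1,3,4,6,12,13,15,16,17,18}
R Δ Q = {1,2,3,4,5,6,7,8,9,12,15,16,18}
(P ∪ Q) ∪ (R Δ Q) = {1,2,3,4,5,6,7,8,9,12,13,15,16,17,18}
((R ∪ P) − R) ∪ ((P ∪ Q) ∪ (R Δ Q)) = {1,2,3,4,5,6,7,8,9,12,13,15,16,17,18}
R ∪ Q = {1,2,3,4,5,6,7,8,9,12,15,16,18}
(R ∪ Q)^c = {10,11,13,14,17}
Q^c = {2,5,6,7,8,9,10,11,13,14,17}
Q^c ∩ R = {2,5,6,7,8,9}
(R ∪ Q)^c ∩ (Q^c ∩ R) = {}
{1,2,3,4,5,6,7,8,9,12,13,15,16,17,18} and {} share no elements.

Yes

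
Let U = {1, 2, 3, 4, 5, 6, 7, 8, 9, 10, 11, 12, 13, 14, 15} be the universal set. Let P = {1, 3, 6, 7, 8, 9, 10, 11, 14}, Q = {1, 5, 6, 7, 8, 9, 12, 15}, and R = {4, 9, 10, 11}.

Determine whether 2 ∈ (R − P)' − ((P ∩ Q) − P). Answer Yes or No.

Yes

2 ∉ R and 2 ∉ P, so 2 ∉ R − P
2 ∈ (R − P)' since 2 ∉ (R − P)
2 ∉ P and 2 ∉ Q, so 2 ∉ P ∩ Q
2 ∉ (P ∩ Q) and 2 ∉ P, so 2 ∉ (P ∩ Q) − P
2 ∈ (R − P)' and 2 ∉ ((P ∩ Q) − P), so 2 ∈ (R − P)' − ((P ∩ Q) − P)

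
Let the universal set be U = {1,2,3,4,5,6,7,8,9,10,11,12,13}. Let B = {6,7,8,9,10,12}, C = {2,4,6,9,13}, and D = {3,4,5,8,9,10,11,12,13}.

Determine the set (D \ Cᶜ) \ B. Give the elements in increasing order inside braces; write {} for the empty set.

{4,13}

Cᶜ = {1,3,5,7,8,10,11,12}
D \ Cᶜ = {4,9,13}
(D \ Cᶜ) \ B = {4,13}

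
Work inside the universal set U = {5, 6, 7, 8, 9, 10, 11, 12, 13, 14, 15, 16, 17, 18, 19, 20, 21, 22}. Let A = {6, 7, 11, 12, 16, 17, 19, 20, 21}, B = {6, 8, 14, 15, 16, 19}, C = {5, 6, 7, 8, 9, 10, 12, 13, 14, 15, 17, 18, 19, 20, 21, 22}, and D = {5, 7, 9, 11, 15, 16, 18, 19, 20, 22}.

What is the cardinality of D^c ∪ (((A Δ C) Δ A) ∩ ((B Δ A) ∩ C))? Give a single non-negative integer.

11

D^c = {6, 8, 10, 12, 13, 14, 17, 21}
A Δ C = {5, 8, 9, 10, 11, 13, 14, 15, 16, 18, 22}
(A Δ C) Δ A = {5, 6, 7, 8, 9, 10, 12, 13, 14, 15, 17, 18, 19, 20, 21, 22}
B Δ A = {7, 8, 11, 12, 14, 15, 17, 20, 21}
(B Δ A) ∩ C = {7, 8, 12, 14, 15, 17, 20, 21}
((A Δ C) Δ A) ∩ ((B Δ A) ∩ C) = {7, 8, 12, 14, 15, 17, 20, 21}
D^c ∪ (((A Δ C) Δ A) ∩ ((B Δ A) ∩ C)) = {6, 7, 8, 10, 12, 13, 14, 15, 17, 20, 21}
|D^c ∪ (((A Δ C) Δ A) ∩ ((B Δ A) ∩ C))| = 11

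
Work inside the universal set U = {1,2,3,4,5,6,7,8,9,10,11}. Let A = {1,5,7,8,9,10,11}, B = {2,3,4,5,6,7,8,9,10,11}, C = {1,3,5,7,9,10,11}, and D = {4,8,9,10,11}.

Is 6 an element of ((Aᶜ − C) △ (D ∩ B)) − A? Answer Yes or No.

Yes

6 ∉ A, so 6 ∈ Aᶜ
6 ∈ Aᶜ and 6 ∉ C, so 6 ∈ Aᶜ − C
6 ∉ D and 6 ∈ B, so 6 ∉ D ∩ B
6 ∈ (Aᶜ − C) and 6 ∉ (D ∩ B), so 6 ∈ (Aᶜ − C) △ (D ∩ B)
6 ∈ ((Aᶜ − C) △ (D ∩ B)) and 6 ∉ A, so 6 ∈ ((Aᶜ − C) △ (D ∩ B)) − A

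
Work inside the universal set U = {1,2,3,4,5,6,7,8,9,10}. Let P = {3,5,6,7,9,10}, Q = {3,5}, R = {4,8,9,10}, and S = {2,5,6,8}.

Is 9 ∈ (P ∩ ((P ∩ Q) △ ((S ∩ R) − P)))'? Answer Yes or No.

Yes

9 ∈ P and 9 ∉ Q, so 9 ∉ P ∩ Q
9 ∉ S and 9 ∈ R, so 9 ∉ S ∩ R
9 ∉ (S ∩ R) and 9 ∈ P, so 9 ∉ (S ∩ R) − P
9 ∉ (P ∩ Q) and 9 ∉ ((S ∩ R) − P), so 9 ∉ (P ∩ Q) △ ((S ∩ R) − P)
9 ∈ P and 9 ∉ ((P ∩ Q) △ ((S ∩ R) − P)), so 9 ∉ P ∩ ((P ∩ Q) △ ((S ∩ R) − P))
9 ∈ (P ∩ ((P ∩ Q) △ ((S ∩ R) − P)))' since 9 ∉ (P ∩ ((P ∩ Q) △ ((S ∩ R) − P)))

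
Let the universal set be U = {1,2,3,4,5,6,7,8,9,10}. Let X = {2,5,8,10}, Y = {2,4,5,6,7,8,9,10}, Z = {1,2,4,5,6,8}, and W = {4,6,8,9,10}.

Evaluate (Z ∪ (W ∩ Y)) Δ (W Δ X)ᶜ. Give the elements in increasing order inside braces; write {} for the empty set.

{2,3,4,5,6,7,9}

W ∩ Y = {4,6,8,9,10}
Z ∪ (W ∩ Y) = {1,2,4,5,6,8,9,10}
W Δ X = {2,4,5,6,9}
(W Δ X)ᶜ = {1,3,7,8,10}
(Z ∪ (W ∩ Y)) Δ (W Δ X)ᶜ = {2,3,4,5,6,7,9}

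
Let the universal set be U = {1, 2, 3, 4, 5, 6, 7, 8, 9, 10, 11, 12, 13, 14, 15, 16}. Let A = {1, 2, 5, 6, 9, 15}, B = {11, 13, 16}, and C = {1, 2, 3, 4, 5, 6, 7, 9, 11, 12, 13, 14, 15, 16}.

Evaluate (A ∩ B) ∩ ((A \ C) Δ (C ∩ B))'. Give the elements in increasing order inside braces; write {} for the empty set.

A ∩ B = {}
A \ C = {}
C ∩ B = {11, 13, 16}
(A \ C) Δ (C ∩ B) = {11, 13, 16}
((A \ C) Δ (C ∩ B))' = {1, 2, 3, 4, 5, 6, 7, 8, 9, 10, 12, 14, 15}
(A ∩ B) ∩ ((A \ C) Δ (C ∩ B))' = {}

{}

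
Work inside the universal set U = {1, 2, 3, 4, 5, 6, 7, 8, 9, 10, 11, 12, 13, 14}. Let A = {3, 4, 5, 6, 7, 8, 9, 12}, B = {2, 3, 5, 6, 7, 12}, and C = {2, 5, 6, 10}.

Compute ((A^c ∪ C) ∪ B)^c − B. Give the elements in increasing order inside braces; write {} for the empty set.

A^c = {1, 2, 10, 11, 13, 14}
A^c ∪ C = {1, 2, 5, 6, 10, 11, 13, 14}
(A^c ∪ C) ∪ B = {1, 2, 3, 5, 6, 7, 10, 11, 12, 13, 14}
((A^c ∪ C) ∪ B)^c = {4, 8, 9}
((A^c ∪ C) ∪ B)^c − B = {4, 8, 9}

{4, 8, 9}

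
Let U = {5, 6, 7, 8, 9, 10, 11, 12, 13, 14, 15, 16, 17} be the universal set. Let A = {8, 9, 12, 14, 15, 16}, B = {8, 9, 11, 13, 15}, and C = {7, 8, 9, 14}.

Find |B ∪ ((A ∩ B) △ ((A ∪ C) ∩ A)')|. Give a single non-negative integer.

A ∩ B = {8, 9, 15}
A ∪ C = {7, 8, 9, 12, 14, 15, 16}
(A ∪ C) ∩ A = {8, 9, 12, 14, 15, 16}
((A ∪ C) ∩ A)' = {5, 6, 7, 10, 11, 13, 17}
(A ∩ B) △ ((A ∪ C) ∩ A)' = {5, 6, 7, 8, 9, 10, 11, 13, 15, 17}
B ∪ ((A ∩ B) △ ((A ∪ C) ∩ A)') = {5, 6, 7, 8, 9, 10, 11, 13, 15, 17}
|B ∪ ((A ∩ B) △ ((A ∪ C) ∩ A)')| = 10

10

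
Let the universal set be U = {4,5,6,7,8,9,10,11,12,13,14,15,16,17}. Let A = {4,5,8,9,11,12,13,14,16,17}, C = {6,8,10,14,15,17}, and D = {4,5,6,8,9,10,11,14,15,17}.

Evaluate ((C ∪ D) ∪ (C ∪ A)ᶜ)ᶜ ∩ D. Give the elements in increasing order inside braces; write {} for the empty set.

C ∪ D = {4,5,6,8,9,10,11,14,15,17}
C ∪ A = {4,5,6,8,9,10,11,12,13,14,15,16,17}
(C ∪ A)ᶜ = {7}
(C ∪ D) ∪ (C ∪ A)ᶜ = {4,5,6,7,8,9,10,11,14,15,17}
((C ∪ D) ∪ (C ∪ A)ᶜ)ᶜ = {12,13,16}
((C ∪ D) ∪ (C ∪ A)ᶜ)ᶜ ∩ D = {}

{}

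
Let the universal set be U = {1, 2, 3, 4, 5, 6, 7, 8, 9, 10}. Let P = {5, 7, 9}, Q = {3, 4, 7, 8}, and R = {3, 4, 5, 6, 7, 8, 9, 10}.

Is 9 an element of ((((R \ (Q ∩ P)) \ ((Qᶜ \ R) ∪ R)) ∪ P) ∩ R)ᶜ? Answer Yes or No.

No

9 ∉ Q and 9 ∈ P, so 9 ∉ Q ∩ P
9 ∈ R and 9 ∉ (Q ∩ P), so 9 ∈ R \ (Q ∩ P)
9 ∉ Q, so 9 ∈ Qᶜ
9 ∈ Qᶜ and 9 ∈ R, so 9 ∉ Qᶜ \ R
9 ∉ (Qᶜ \ R) and 9 ∈ R, so 9 ∈ (Qᶜ \ R) ∪ R
9 ∈ (R \ (Q ∩ P)) and 9 ∈ ((Qᶜ \ R) ∪ R), so 9 ∉ (R \ (Q ∩ P)) \ ((Qᶜ \ R) ∪ R)
9 ∉ ((R \ (Q ∩ P)) \ ((Qᶜ \ R) ∪ R)) and 9 ∈ P, so 9 ∈ ((R \ (Q ∩ P)) \ ((Qᶜ \ R) ∪ R)) ∪ P
9 ∈ (((R \ (Q ∩ P)) \ ((Qᶜ \ R) ∪ R)) ∪ P) and 9 ∈ R, so 9 ∈ (((R \ (Q ∩ P)) \ ((Qᶜ \ R) ∪ R)) ∪ P) ∩ R
9 ∉ ((((R \ (Q ∩ P)) \ ((Qᶜ \ R) ∪ R)) ∪ P) ∩ R)ᶜ since 9 ∈ ((((R \ (Q ∩ P)) \ ((Qᶜ \ R) ∪ R)) ∪ P) ∩ R)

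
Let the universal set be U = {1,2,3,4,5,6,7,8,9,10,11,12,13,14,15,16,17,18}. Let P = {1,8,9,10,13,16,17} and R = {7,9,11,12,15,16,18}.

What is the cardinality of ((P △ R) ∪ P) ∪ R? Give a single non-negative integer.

P △ R = {1,7,8,10,11,12,13,15,17,18}
(P △ R) ∪ P = {1,7,8,9,10,11,12,13,15,16,17,18}
((P △ R) ∪ P) ∪ R = {1,7,8,9,10,11,12,13,15,16,17,18}
|((P △ R) ∪ P) ∪ R| = 12

12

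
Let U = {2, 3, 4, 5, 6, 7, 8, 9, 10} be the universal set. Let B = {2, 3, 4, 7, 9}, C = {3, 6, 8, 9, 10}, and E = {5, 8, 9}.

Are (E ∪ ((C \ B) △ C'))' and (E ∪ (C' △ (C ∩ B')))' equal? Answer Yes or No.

C \ B = {6, 8, 10}
C' = {2, 4, 5, 7}
(C \ B) △ C' = {2, 4, 5, 6, 7, 8, 10}
E ∪ ((C \ B) △ C') = {2, 4, 5, 6, 7, 8, 9, 10}
(E ∪ ((C \ B) △ C'))' = {3}
B' = {5, 6, 8, 10}
C ∩ B' = {6, 8, 10}
C' △ (C ∩ B') = {2, 4, 5, 6, 7, 8, 10}
E ∪ (C' △ (C ∩ B')) = {2, 4, 5, 6, 7, 8, 9, 10}
(E ∪ (C' △ (C ∩ B')))' = {3}
Both equal {3}, so (E ∪ ((C \ B) △ C'))' = (E ∪ (C' △ (C ∩ B')))'.

Yes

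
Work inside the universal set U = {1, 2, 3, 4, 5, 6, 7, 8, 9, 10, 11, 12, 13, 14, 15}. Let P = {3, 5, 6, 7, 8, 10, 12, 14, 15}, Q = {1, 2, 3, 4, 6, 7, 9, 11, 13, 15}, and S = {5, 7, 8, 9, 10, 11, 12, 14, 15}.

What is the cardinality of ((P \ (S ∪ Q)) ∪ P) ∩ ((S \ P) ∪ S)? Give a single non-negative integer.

S ∪ Q = {1, 2, 3, 4, 5, 6, 7, 8, 9, 10, 11, 12, 13, 14, 15}
P \ (S ∪ Q) = {}
(P \ (S ∪ Q)) ∪ P = {3, 5, 6, 7, 8, 10, 12, 14, 15}
S \ P = {9, 11}
(S \ P) ∪ S = {5, 7, 8, 9, 10, 11, 12, 14, 15}
((P \ (S ∪ Q)) ∪ P) ∩ ((S \ P) ∪ S) = {5, 7, 8, 10, 12, 14, 15}
|((P \ (S ∪ Q)) ∪ P) ∩ ((S \ P) ∪ S)| = 7

7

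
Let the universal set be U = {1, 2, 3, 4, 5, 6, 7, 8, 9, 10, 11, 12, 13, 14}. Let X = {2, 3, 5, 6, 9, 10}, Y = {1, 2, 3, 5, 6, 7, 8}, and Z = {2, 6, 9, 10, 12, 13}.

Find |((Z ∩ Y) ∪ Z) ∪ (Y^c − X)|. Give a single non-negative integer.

9

Z ∩ Y = {2, 6}
(Z ∩ Y) ∪ Z = {2, 6, 9, 10, 12, 13}
Y^c = {4, 9, 10, 11, 12, 13, 14}
Y^c − X = {4, 11, 12, 13, 14}
((Z ∩ Y) ∪ Z) ∪ (Y^c − X) = {2, 4, 6, 9, 10, 11, 12, 13, 14}
|((Z ∩ Y) ∪ Z) ∪ (Y^c − X)| = 9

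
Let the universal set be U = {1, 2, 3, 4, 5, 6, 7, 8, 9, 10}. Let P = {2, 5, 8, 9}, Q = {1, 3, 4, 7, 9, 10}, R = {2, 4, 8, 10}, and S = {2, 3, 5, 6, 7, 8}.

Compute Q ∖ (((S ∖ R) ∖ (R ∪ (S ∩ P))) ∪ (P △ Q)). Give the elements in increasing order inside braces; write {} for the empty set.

S ∖ R = {3, 5, 6, 7}
S ∩ P = {2, 5, 8}
R ∪ (S ∩ P) = {2, 4, 5, 8, 10}
(S ∖ R) ∖ (R ∪ (S ∩ P)) = {3, 6, 7}
P △ Q = {1, 2, 3, 4, 5, 7, 8, 10}
((S ∖ R) ∖ (R ∪ (S ∩ P))) ∪ (P △ Q) = {1, 2, 3, 4, 5, 6, 7, 8, 10}
Q ∖ (((S ∖ R) ∖ (R ∪ (S ∩ P))) ∪ (P △ Q)) = {9}

{9}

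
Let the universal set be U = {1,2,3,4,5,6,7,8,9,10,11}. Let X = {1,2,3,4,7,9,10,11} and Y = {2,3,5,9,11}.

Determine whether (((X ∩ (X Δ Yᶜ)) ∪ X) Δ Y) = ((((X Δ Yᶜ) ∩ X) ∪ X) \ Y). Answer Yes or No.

No

Yᶜ = {1,4,6,7,8,10}
X Δ Yᶜ = {2,3,6,8,9,11}
X ∩ (X Δ Yᶜ) = {2,3,9,11}
(X ∩ (X Δ Yᶜ)) ∪ X = {1,2,3,4,7,9,10,11}
((X ∩ (X Δ Yᶜ)) ∪ X) Δ Y = {1,4,5,7,10}
(X Δ Yᶜ) ∩ X = {2,3,9,11}
((X Δ Yᶜ) ∩ X) ∪ X = {1,2,3,4,7,9,10,11}
(((X Δ Yᶜ) ∩ X) ∪ X) \ Y = {1,4,7,10}
5 ∈ ((X ∩ (X Δ Yᶜ)) ∪ X) Δ Y but 5 ∉ (((X Δ Yᶜ) ∩ X) ∪ X) \ Y, so they differ.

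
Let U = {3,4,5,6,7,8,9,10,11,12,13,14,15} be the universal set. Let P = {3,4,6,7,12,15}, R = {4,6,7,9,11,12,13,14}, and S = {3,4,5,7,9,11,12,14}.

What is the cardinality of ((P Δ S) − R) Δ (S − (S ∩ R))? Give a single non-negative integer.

2

P Δ S = {5,6,9,11,14,15}
(P Δ S) − R = {5,15}
S ∩ R = {4,7,9,11,12,14}
S − (S ∩ R) = {3,5}
((P Δ S) − R) Δ (S − (S ∩ R)) = {3,15}
|((P Δ S) − R) Δ (S − (S ∩ R))| = 2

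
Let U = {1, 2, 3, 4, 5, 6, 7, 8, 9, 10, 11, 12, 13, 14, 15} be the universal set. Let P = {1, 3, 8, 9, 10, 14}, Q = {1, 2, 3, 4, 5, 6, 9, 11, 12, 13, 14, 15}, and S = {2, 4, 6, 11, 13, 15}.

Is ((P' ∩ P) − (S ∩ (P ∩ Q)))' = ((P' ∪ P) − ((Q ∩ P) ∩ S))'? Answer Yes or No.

No

P' = {2, 4, 5, 6, 7, 11, 12, 13, 15}
P' ∩ P = {}
P ∩ Q = {1, 3, 9, 14}
S ∩ (P ∩ Q) = {}
(P' ∩ P) − (S ∩ (P ∩ Q)) = {}
((P' ∩ P) − (S ∩ (P ∩ Q)))' = {1, 2, 3, 4, 5, 6, 7, 8, 9, 10, 11, 12, 13, 14, 15}
P' ∪ P = {1, 2, 3, 4, 5, 6, 7, 8, 9, 10, 11, 12, 13, 14, 15}
Q ∩ P = {1, 3, 9, 14}
(Q ∩ P) ∩ S = {}
(P' ∪ P) − ((Q ∩ P) ∩ S) = {1, 2, 3, 4, 5, 6, 7, 8, 9, 10, 11, 12, 13, 14, 15}
((P' ∪ P) − ((Q ∩ P) ∩ S))' = {}
1 ∈ ((P' ∩ P) − (S ∩ (P ∩ Q)))' but 1 ∉ ((P' ∪ P) − ((Q ∩ P) ∩ S))', so they differ.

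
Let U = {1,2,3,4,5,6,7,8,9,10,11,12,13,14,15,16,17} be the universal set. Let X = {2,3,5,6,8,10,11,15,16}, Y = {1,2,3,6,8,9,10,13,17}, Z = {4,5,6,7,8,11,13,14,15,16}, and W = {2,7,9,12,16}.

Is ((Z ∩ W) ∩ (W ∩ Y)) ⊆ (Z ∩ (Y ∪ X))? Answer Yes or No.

Z ∩ W = {7,16}
W ∩ Y = {2,9}
(Z ∩ W) ∩ (W ∩ Y) = {}
Y ∪ X = {1,2,3,5,6,8,9,10,11,13,15,16,17}
Z ∩ (Y ∪ X) = {5,6,8,11,13,15,16}
Every element of {} is in {5,6,8,11,13,15,16}, so (Z ∩ W) ∩ (W ∩ Y) ⊆ Z ∩ (Y ∪ X).

Yes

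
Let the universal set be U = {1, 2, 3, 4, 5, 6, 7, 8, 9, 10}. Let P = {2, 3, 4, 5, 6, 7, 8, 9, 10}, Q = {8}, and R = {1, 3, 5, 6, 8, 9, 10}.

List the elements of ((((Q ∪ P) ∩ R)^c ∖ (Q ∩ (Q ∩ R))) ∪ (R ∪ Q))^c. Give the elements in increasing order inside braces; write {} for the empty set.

Q ∪ P = {2, 3, 4, 5, 6, 7, 8, 9, 10}
(Q ∪ P) ∩ R = {3, 5, 6, 8, 9, 10}
((Q ∪ P) ∩ R)^c = {1, 2, 4, 7}
Q ∩ R = {8}
Q ∩ (Q ∩ R) = {8}
((Q ∪ P) ∩ R)^c ∖ (Q ∩ (Q ∩ R)) = {1, 2, 4, 7}
R ∪ Q = {1, 3, 5, 6, 8, 9, 10}
(((Q ∪ P) ∩ R)^c ∖ (Q ∩ (Q ∩ R))) ∪ (R ∪ Q) = {1, 2, 3, 4, 5, 6, 7, 8, 9, 10}
((((Q ∪ P) ∩ R)^c ∖ (Q ∩ (Q ∩ R))) ∪ (R ∪ Q))^c = {}

{}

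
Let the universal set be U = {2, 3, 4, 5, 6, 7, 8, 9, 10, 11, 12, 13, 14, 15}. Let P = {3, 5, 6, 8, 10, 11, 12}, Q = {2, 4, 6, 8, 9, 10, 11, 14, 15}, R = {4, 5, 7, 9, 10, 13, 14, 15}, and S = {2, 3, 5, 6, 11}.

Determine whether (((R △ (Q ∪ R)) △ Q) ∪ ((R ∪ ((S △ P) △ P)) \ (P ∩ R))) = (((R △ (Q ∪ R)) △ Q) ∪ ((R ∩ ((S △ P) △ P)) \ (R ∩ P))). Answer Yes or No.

No

Q ∪ R = {2, 4, 5, 6, 7, 8, 9, 10, 11, 13, 14, 15}
R △ (Q ∪ R) = {2, 6, 8, 11}
(R △ (Q ∪ R)) △ Q = {4, 9, 10, 14, 15}
S △ P = {2, 8, 10, 12}
(S △ P) △ P = {2, 3, 5, 6, 11}
R ∪ ((S △ P) △ P) = {2, 3, 4, 5, 6, 7, 9, 10, 11, 13, 14, 15}
P ∩ R = {5, 10}
(R ∪ ((S △ P) △ P)) \ (P ∩ R) = {2, 3, 4, 6, 7, 9, 11, 13, 14, 15}
((R △ (Q ∪ R)) △ Q) ∪ ((R ∪ ((S △ P) △ P)) \ (P ∩ R)) = {2, 3, 4, 6, 7, 9, 10, 11, 13, 14, 15}
R ∩ ((S △ P) △ P) = {5}
R ∩ P = {5, 10}
(R ∩ ((S △ P) △ P)) \ (R ∩ P) = {}
((R △ (Q ∪ R)) △ Q) ∪ ((R ∩ ((S △ P) △ P)) \ (R ∩ P)) = {4, 9, 10, 14, 15}
2 ∈ ((R △ (Q ∪ R)) △ Q) ∪ ((R ∪ ((S △ P) △ P)) \ (P ∩ R)) but 2 ∉ ((R △ (Q ∪ R)) △ Q) ∪ ((R ∩ ((S △ P) △ P)) \ (R ∩ P)), so they differ.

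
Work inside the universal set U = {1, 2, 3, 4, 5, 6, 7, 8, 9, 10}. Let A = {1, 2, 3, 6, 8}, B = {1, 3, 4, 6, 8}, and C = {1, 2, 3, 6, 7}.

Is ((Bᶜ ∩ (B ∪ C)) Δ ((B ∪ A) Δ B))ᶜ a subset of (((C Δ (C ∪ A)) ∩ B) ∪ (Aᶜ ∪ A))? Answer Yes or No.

Yes

Bᶜ = {2, 5, 7, 9, 10}
B ∪ C = {1, 2, 3, 4, 6, 7, 8}
Bᶜ ∩ (B ∪ C) = {2, 7}
B ∪ A = {1, 2, 3, 4, 6, 8}
(B ∪ A) Δ B = {2}
(Bᶜ ∩ (B ∪ C)) Δ ((B ∪ A) Δ B) = {7}
((Bᶜ ∩ (B ∪ C)) Δ ((B ∪ A) Δ B))ᶜ = {1, 2, 3, 4, 5, 6, 8, 9, 10}
C ∪ A = {1, 2, 3, 6, 7, 8}
C Δ (C ∪ A) = {8}
(C Δ (C ∪ A)) ∩ B = {8}
Aᶜ = {4, 5, 7, 9, 10}
Aᶜ ∪ A = {1, 2, 3, 4, 5, 6, 7, 8, 9, 10}
((C Δ (C ∪ A)) ∩ B) ∪ (Aᶜ ∪ A) = {1, 2, 3, 4, 5, 6, 7, 8, 9, 10}
Every element of {1, 2, 3, 4, 5, 6, 8, 9, 10} is in {1, 2, 3, 4, 5, 6, 7, 8, 9, 10}, so ((Bᶜ ∩ (B ∪ C)) Δ ((B ∪ A) Δ B))ᶜ ⊆ ((C Δ (C ∪ A)) ∩ B) ∪ (Aᶜ ∪ A).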